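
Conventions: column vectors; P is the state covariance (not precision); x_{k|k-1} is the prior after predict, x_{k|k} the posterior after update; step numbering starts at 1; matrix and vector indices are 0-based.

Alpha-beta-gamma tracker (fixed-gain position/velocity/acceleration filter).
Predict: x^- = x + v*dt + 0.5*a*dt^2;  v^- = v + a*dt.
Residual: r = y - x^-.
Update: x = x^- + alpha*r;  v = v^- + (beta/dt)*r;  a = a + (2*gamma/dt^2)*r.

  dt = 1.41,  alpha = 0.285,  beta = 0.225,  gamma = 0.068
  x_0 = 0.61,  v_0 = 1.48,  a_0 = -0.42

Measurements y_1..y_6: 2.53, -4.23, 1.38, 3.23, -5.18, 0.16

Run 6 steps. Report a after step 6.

a_post = 0.2176

step 1: x_pred=2.2793  r=0.2507  x^+=2.3507  v^+=0.9278  a^+=-0.4029
step 2: x_pred=3.2585  r=-7.4885  x^+=1.1243  v^+=-0.8352  a^+=-0.9151
step 3: x_pred=-0.9630  r=2.3430  x^+=-0.2952  v^+=-1.7516  a^+=-0.7548
step 4: x_pred=-3.5154  r=6.7454  x^+=-1.5929  v^+=-1.7395  a^+=-0.2934
step 5: x_pred=-4.3374  r=-0.8426  x^+=-4.5775  v^+=-2.2877  a^+=-0.3510
step 6: x_pred=-8.1522  r=8.3122  x^+=-5.7832  v^+=-1.4563  a^+=0.2176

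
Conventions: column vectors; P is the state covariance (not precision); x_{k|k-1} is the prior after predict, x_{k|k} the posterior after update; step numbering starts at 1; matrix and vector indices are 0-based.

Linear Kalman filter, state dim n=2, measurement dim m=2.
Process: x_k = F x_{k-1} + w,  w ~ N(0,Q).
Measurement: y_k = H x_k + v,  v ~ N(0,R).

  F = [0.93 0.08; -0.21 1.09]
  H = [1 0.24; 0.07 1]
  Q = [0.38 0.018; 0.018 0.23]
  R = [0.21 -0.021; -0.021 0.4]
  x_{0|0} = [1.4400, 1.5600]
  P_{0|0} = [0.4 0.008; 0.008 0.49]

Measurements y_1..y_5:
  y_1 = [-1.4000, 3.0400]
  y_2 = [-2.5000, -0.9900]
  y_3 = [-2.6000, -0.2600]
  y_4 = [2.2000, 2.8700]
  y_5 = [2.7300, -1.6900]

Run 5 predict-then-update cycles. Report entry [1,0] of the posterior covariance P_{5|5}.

P_post[1,0] = -0.0606

step 1: x^-=[1.4640, 1.3980]  P^-=[0.7303 -0.0094; -0.0094 0.8261]  S=[0.9834 0.2188; 0.2188 1.2284]  K=[0.7630 -0.1020; 0.0443 0.6641]  nu=[-3.1995, 1.5395]  x^+=[-1.1344, 2.2788]  P^+=[0.1790 -0.0693; -0.0693 0.2696]
step 2: x^-=[-0.8727, 2.7221]  P^-=[0.5262 -0.0626; -0.0626 0.5899]  S=[0.7402 0.0938; 0.0938 0.9837]  K=[0.7025 -0.0931; 0.0317 0.5922]  nu=[-2.2806, -3.6510]  x^+=[-2.1347, 0.4877]  P^+=[0.1647 -0.0635; -0.0635 0.2407]
step 3: x^-=[-1.9462, 0.9799]  P^-=[0.5146 -0.0565; -0.0565 0.5523]  S=[0.7292 0.0901; 0.0901 0.9469]  K=[0.6979 -0.0881; 0.0331 0.5759]  nu=[-0.8889, -1.1036]  x^+=[-2.4694, 0.3148]  P^+=[0.1631 -0.0613; -0.0613 0.2340]
step 4: x^-=[-2.2714, 0.8617]  P^-=[0.5135 -0.0546; -0.0546 0.5432]  S=[0.7286 0.0898; 0.0898 0.9381]  K=[0.6975 -0.0866; 0.0336 0.5718]  nu=[4.2646, 2.1673]  x^+=[0.5152, 2.2440]  P^+=[0.1629 -0.0607; -0.0607 0.2323]
step 5: x^-=[0.6587, 2.3378]  P^-=[0.5133 -0.0541; -0.0541 0.5409]  S=[0.7285 0.0898; 0.0898 0.9359]  K=[0.6974 -0.0863; 0.0337 0.5707]  nu=[1.5102, -4.0739]  x^+=[2.0635, 0.0636]  P^+=[0.1628 -0.0606; -0.0606 0.2318]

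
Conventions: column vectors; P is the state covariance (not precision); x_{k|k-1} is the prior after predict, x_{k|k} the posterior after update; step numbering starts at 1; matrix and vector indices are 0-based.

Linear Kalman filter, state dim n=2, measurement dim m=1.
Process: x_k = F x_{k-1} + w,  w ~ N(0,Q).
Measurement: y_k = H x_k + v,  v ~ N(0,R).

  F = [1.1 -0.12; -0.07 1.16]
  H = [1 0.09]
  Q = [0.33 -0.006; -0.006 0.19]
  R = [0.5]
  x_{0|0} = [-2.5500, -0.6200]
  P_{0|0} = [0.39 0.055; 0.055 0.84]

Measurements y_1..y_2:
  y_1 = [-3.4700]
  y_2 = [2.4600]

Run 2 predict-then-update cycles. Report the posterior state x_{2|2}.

x_post = [0.1374, -1.2526]

step 1: x^-=[-2.7306, -0.5407]  P^-=[0.7995 -0.0823; -0.0823 1.3133]  S=[1.2953]  K=[0.6115; 0.0277]  nu=[-0.6907]  x^+=[-3.1530, -0.5598]  P^+=[0.3151 -0.1043; -0.1043 1.3123]
step 2: x^-=[-3.4011, -0.4287]  P^-=[0.7577 -0.3468; -0.3468 1.9743]  S=[1.2113]  K=[0.5998; -0.1396]  nu=[5.8997]  x^+=[0.1374, -1.2526]  P^+=[0.3220 -0.2454; -0.2454 1.9507]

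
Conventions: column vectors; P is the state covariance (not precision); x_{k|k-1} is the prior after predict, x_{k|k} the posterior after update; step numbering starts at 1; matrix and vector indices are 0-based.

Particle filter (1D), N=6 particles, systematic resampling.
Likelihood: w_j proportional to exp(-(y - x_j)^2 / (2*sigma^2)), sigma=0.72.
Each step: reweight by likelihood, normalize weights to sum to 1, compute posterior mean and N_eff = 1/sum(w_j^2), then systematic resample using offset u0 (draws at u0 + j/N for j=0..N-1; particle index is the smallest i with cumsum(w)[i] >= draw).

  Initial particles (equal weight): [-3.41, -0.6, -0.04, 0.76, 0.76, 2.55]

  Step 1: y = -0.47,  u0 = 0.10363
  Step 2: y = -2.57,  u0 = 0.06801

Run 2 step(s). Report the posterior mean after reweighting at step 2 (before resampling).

step 1: w=[0.0001, 0.4304, 0.3660, 0.1017, 0.1017, 0.0001]  mean=-0.1185  Neff=2.9418  idx=[1, 1, 2, 2, 2, 4]
step 2: w=[0.4415, 0.4415, 0.0388, 0.0388, 0.0388, 0.0004]  mean=-0.5342  Neff=2.5355  idx=[0, 0, 0, 1, 1, 2]

post_mean = -0.5342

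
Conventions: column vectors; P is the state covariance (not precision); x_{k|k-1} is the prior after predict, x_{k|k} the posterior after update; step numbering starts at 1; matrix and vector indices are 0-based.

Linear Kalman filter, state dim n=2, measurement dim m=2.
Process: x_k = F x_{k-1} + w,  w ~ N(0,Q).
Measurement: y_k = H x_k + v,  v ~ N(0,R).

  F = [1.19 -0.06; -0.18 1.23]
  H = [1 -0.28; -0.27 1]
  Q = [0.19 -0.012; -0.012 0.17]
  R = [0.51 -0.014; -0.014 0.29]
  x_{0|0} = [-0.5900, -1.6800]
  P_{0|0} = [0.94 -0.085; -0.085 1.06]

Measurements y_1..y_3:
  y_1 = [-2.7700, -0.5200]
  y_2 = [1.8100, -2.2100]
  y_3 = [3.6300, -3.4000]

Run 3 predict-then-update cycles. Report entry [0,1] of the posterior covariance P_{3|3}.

P_post[0,1] = 0.0786

step 1: x^-=[-0.6013, -1.9602]  P^-=[1.5371 -0.4169; -0.4169 1.8418]  S=[2.4250 -1.3931; -1.3931 2.4690]  K=[0.7227 0.0708; 0.1038 0.8501]  nu=[-2.7176, 1.2778]  x^+=[-2.4748, -1.1560]  P^+=[0.4008 0.1186; 0.1186 0.2771]
step 2: x^-=[-2.8756, -0.9764]  P^-=[0.7416 0.0566; 0.0566 0.5497]  S=[1.2630 -0.3072; -0.3072 0.8632]  K=[0.5848 0.0418; 0.0806 0.6478]  nu=[4.4122, -2.0100]  x^+=[-0.3793, -1.9230]  P^+=[0.3232 0.0912; 0.0912 0.2114]
step 3: x^-=[-0.3360, -2.2971]  P^-=[0.6354 0.0376; 0.0376 0.4598]  S=[1.1604 -0.2738; -0.2738 0.7758]  K=[0.5430 0.0190; 0.0635 0.6020]  nu=[3.3228, -1.1937]  x^+=[1.4456, -2.8045]  P^+=[0.2987 0.0786; 0.0786 0.1949]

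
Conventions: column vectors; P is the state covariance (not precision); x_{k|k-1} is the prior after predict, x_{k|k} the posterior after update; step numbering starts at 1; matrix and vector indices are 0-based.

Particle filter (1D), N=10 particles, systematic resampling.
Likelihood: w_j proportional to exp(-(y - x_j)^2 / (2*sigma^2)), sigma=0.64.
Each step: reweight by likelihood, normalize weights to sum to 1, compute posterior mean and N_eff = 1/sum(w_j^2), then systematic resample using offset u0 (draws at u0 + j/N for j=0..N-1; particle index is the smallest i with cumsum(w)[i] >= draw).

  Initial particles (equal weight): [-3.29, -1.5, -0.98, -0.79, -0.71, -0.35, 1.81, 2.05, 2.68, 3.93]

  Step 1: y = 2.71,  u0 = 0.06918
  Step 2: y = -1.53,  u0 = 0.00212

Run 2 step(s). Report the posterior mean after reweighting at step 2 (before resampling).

post_mean = 1.8385

step 1: w=[0.0000, 0.0000, 0.0000, 0.0000, 0.0000, 0.0000, 0.1754, 0.2770, 0.4709, 0.0766]  mean=2.4486  Neff=2.9836  idx=[6, 6, 7, 7, 8, 8, 8, 8, 8, 9]
step 2: w=[0.4415, 0.4415, 0.0581, 0.0581, 0.0001, 0.0001, 0.0001, 0.0001, 0.0001, 0.0000]  mean=1.8385  Neff=2.5214  idx=[0, 0, 0, 0, 0, 1, 1, 1, 1, 2]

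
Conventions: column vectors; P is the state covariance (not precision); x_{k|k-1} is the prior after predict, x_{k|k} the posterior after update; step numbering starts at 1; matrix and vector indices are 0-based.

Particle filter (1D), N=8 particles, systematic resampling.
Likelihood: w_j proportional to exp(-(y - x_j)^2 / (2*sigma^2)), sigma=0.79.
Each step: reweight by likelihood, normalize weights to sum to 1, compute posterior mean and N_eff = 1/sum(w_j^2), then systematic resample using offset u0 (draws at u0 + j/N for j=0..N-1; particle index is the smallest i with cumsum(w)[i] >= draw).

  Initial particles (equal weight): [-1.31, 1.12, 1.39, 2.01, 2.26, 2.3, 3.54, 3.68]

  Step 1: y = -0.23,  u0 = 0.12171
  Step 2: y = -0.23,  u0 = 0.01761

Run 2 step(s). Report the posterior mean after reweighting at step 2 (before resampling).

step 1: w=[0.5049, 0.2985, 0.1570, 0.0231, 0.0089, 0.0076, 0.0000, 0.0000]  mean=-0.0247  Neff=2.7079  idx=[0, 0, 0, 0, 1, 1, 2, 5]
step 2: w=[0.1815, 0.1815, 0.1815, 0.1815, 0.1073, 0.1073, 0.0565, 0.0027]  mean=-0.6261  Neff=6.3268  idx=[0, 0, 1, 2, 2, 3, 4, 5]

post_mean = -0.6261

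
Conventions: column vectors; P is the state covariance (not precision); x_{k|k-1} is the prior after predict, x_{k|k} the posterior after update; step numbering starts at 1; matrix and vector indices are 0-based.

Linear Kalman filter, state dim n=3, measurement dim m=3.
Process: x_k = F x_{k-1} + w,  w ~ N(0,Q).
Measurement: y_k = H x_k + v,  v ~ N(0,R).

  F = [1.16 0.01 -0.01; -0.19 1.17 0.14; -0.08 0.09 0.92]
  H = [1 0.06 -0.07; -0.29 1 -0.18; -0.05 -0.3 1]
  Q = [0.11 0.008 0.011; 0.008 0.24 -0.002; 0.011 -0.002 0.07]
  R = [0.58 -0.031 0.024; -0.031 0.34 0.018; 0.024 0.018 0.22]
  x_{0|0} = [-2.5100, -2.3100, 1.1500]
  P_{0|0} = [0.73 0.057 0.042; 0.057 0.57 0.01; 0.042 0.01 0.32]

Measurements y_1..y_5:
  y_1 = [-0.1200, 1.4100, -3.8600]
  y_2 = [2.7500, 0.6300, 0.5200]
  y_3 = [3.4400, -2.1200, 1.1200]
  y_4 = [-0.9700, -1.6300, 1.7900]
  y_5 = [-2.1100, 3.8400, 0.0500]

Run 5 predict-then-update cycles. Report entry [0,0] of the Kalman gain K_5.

step 1: x^-=[-2.9462, -2.0648, 1.0509]  P^-=[1.0927 -0.0626 -0.0083; -0.0626 1.0286 0.1071; -0.0083 0.1071 0.3448]  S=[1.6709 -0.3507 -0.0540; -0.3507 1.4686 -0.2239; -0.0540 -0.2239 0.5948]  K=[0.6254 -0.1175 -0.0617; 0.1462 0.7275 -0.0464; 0.0298 0.1274 0.5770]  nu=[3.0237, 2.8096, -5.6776]  x^+=[-1.0347, 0.6843, -1.7772]  P^+=[0.3641 0.0511 0.0329; 0.0511 0.2732 0.0909; 0.0329 0.0909 0.1589]
step 2: x^-=[-1.1757, 0.7484, -1.4907]  P^-=[0.6004 0.0044 0.0171; 0.0044 0.6355 0.1400; 0.0171 0.1400 0.2185]  S=[1.1808 -0.1740 -0.0056; -0.1740 0.9819 -0.0604; -0.0056 -0.0604 0.4116]  K=[0.4941 -0.0910 -0.0412; 0.1219 0.6401 -0.0281; 0.0299 0.1302 0.4462]  nu=[3.7764, -0.7277, 2.1764]  x^+=[0.6669, 0.6819, -0.5012]  P^+=[0.2879 0.0415 0.0280; 0.0415 0.2402 0.0824; 0.0280 0.0824 0.1274]
step 3: x^-=[0.7855, 0.6009, -0.4531]  P^-=[0.4977 0.0072 0.0182; 0.0072 0.5888 0.1240; 0.0182 0.1240 0.1905]  S=[1.0781 -0.1434 0.0013; -0.1434 0.9299 -0.0598; 0.0013 -0.0598 0.3887]  K=[0.4498 -0.0840 -0.0372; 0.1142 0.6219 -0.0409; 0.0271 0.1214 0.4106]  nu=[2.5868, -2.5747, 1.7926]  x^+=[2.0986, -0.7782, 0.0405]  P^+=[0.2621 0.0374 0.0254; 0.0374 0.2318 0.0763; 0.0254 0.0763 0.1173]
step 4: x^-=[2.4261, -1.3036, -0.2007]  P^-=[0.4630 0.0069 0.0175; 0.0069 0.5760 0.1158; 0.0175 0.1158 0.1812]  S=[1.0434 -0.1338 0.0026; -0.1338 0.9170 -0.0634; 0.0026 -0.0634 0.3832]  K=[0.4326 -0.0818 -0.0367; 0.1111 0.6161 -0.0487; 0.0252 0.1164 0.3991]  nu=[-3.3320, 0.3410, 1.7209]  x^+=[0.8938, -1.5474, 0.4419]  P^+=[0.2521 0.0356 0.0241; 0.0356 0.2287 0.0734; 0.0241 0.0734 0.1137]
step 5: x^-=[1.0169, -1.9184, 0.1958]  P^-=[0.4495 0.0064 0.0168; 0.0064 0.5714 0.1121; 0.0168 0.1121 0.1778]  S=[1.0299 -0.1303 0.0028; -0.1303 0.9126 -0.0652; 0.0028 -0.0652 0.3816]  K=[0.4255 -0.0810 -0.0368; 0.1097 0.6139 -0.0521; 0.0241 0.1141 0.3950]  nu=[-2.9981, 6.0885, -0.6705]  x^+=[-0.7276, 1.5252, 0.5533]  P^+=[0.2480 0.0347 0.0235; 0.0347 0.2274 0.0722; 0.0235 0.0722 0.1124]

K[0,0] = 0.4255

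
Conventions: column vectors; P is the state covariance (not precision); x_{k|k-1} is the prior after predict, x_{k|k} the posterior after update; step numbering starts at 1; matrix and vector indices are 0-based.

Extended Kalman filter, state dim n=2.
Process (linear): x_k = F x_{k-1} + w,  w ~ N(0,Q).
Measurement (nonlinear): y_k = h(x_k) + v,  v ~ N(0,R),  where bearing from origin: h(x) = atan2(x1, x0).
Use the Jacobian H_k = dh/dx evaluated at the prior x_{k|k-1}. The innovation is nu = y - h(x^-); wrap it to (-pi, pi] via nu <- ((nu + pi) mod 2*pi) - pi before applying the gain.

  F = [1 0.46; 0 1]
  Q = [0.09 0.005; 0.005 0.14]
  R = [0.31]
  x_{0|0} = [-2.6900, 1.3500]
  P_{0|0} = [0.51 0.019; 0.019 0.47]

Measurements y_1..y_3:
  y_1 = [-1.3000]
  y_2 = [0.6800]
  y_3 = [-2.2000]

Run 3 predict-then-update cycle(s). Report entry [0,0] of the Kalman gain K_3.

K[0,0] = -0.8394

step 1: x^-=[-2.0690, 1.3500]  P^-=[0.7169 0.2402; 0.2402 0.6100]  H_jac=[-0.2212 -0.3390]  S=[0.4512]  K=[-0.5319; -0.5761]  nu=[2.4197]  x^+=[-3.3561, -0.0439]  P^+=[0.5893 0.1019; 0.1019 0.4603]
step 2: x^-=[-3.3763, -0.0439]  P^-=[0.8704 0.3187; 0.3187 0.6003]  H_jac=[0.0039 -0.2961]  S=[0.3619]  K=[-0.2515; -0.4878]  nu=[-2.4746]  x^+=[-2.7540, 1.1631]  P^+=[0.8476 0.2743; 0.2743 0.5142]
step 3: x^-=[-2.2190, 1.1631]  P^-=[1.2987 0.5158; 0.5158 0.6542]  H_jac=[-0.1853 -0.3535]  S=[0.5039]  K=[-0.8394; -0.6486]  nu=[1.4244]  x^+=[-3.4146, 0.2393]  P^+=[0.9436 0.2414; 0.2414 0.4422]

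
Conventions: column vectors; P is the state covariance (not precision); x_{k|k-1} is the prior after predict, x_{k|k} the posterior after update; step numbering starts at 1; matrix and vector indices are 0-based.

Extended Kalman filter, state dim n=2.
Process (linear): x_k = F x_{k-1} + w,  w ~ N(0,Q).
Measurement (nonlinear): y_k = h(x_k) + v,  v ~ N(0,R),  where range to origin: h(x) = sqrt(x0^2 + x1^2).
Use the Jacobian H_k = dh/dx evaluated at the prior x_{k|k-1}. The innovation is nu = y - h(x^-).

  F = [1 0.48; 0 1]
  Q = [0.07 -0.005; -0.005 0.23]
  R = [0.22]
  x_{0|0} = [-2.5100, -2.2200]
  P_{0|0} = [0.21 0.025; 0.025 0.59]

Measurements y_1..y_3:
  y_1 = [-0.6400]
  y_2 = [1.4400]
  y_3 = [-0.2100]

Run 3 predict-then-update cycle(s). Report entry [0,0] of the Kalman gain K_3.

step 1: x^-=[-3.5756, -2.2200]  P^-=[0.4399 0.3032; 0.3032 0.8200]  H_jac=[-0.8496 -0.5275]  S=[1.0374]  K=[-0.5144; -0.6652]  nu=[-4.8487]  x^+=[-1.0813, 1.0055]  P^+=[0.1654 -0.0518; -0.0518 0.3609]
step 2: x^-=[-0.5986, 1.0055]  P^-=[0.2688 0.1164; 0.1164 0.5909]  H_jac=[-0.5116 0.8592]  S=[0.6243]  K=[-0.0600; 0.7179]  nu=[0.2698]  x^+=[-0.6148, 1.1992]  P^+=[0.2665 0.1433; 0.1433 0.2691]
step 3: x^-=[-0.0392, 1.1992]  P^-=[0.5361 0.2675; 0.2675 0.4991]  H_jac=[-0.0327 0.9995]  S=[0.7017]  K=[0.3561; 0.6985]  nu=[-1.4098]  x^+=[-0.5412, 0.2144]  P^+=[0.4472 0.0930; 0.0930 0.1568]

K[0,0] = 0.3561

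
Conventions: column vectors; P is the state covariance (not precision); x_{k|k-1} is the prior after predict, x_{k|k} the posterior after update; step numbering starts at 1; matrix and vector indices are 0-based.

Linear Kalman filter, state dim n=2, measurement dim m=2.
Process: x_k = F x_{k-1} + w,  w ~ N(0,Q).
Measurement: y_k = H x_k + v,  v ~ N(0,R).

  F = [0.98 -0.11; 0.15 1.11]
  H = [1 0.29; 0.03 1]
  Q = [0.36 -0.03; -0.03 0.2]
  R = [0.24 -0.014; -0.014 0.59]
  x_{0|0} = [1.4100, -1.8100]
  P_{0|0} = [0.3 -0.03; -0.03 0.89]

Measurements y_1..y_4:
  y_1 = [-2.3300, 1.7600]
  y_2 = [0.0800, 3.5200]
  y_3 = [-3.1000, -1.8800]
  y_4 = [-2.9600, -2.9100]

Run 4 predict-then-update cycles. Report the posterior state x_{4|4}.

step 1: x^-=[1.5809, -1.7976]  P^-=[0.6654 -0.1267; -0.1267 1.2933]  S=[0.9406 0.2532; 0.2532 1.8763]  K=[0.7094 -0.1526; 0.0820 0.6762]  nu=[-3.3896, 3.5102]  x^+=[-1.3593, 0.2980]  P^+=[0.2031 -0.1061; -0.1061 0.4010]
step 2: x^-=[-1.3649, 0.1269]  P^-=[0.5828 -0.1627; -0.1627 0.6633]  S=[0.7842 0.0317; 0.0317 1.2441]  K=[0.6884 -0.1343; 0.0164 0.5288]  nu=[1.4081, 3.4341]  x^+=[-0.8567, 1.9660]  P^+=[0.1946 -0.0947; -0.0947 0.3146]
step 3: x^-=[-1.0558, 2.0538]  P^-=[0.5711 -0.1413; -0.1413 0.5605]  S=[0.7763 0.0232; 0.0232 1.1425]  K=[0.6866 -0.1226; 0.0129 0.4866]  nu=[-2.6398, -3.9021]  x^+=[-2.3898, 0.1211]  P^+=[0.1919 -0.0877; -0.0877 0.2895]
step 4: x^-=[-2.3554, -0.2241]  P^-=[0.5667 -0.1311; -0.1311 0.5319]  S=[0.7754 0.0250; 0.0250 1.1145]  K=[0.6856 -0.1178; 0.0146 0.4734]  nu=[-0.5396, -2.6152]  x^+=[-2.4174, -1.4699]  P^+=[0.1908 -0.0848; -0.0848 0.2816]

x_post = [-2.4174, -1.4699]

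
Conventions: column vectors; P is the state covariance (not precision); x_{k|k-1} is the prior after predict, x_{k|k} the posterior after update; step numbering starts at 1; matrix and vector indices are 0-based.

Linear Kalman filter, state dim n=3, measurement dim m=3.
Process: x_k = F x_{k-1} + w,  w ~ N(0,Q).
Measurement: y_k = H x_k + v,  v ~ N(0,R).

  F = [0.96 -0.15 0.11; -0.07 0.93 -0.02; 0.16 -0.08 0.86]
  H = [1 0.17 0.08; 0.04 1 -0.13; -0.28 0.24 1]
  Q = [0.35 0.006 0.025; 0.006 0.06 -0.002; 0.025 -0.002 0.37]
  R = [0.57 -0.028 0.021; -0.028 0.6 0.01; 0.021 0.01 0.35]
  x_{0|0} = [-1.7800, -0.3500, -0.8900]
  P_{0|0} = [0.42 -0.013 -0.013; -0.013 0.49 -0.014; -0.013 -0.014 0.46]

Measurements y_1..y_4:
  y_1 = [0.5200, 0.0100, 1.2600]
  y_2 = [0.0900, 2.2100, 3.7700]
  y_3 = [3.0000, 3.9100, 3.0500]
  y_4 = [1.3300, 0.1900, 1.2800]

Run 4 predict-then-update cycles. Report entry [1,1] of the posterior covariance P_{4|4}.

step 1: x^-=[-1.7542, -0.1831, -1.0222]  P^-=[0.7551 -0.1045 0.1312; -0.1045 0.4882 -0.0635; 0.1312 -0.0635 0.7228]  S=[1.3276 -0.0478 -0.0166; -0.0478 1.1084 0.0015; -0.0166 0.0015 1.0702]  K=[0.5601 -0.0581 -0.0897; -0.0031 0.4439 0.0768; 0.1373 -0.1322 0.6291]  nu=[2.3871, 0.1304, 1.8350]  x^+=[-0.5893, 0.0085, 0.4428]  P^+=[0.3215 -0.0536 0.0827; -0.0536 0.2632 -0.0469; 0.0827 -0.0469 0.2562]
step 2: x^-=[-0.5183, 0.0403, 0.2858]  P^-=[0.6897 -0.1084 0.1833; -0.1084 0.2983 -0.0807; 0.1833 -0.0807 0.5999]  S=[1.2625 -0.0930 0.0311; -0.0930 0.9199 -0.0390; 0.0311 -0.0390 0.8944]  K=[0.5403 -0.0618 -0.0615; -0.0275 0.3298 0.0391; 0.1488 -0.1249 0.5811]  nu=[0.5786, 2.2276, 3.3294]  x^+=[-0.5481, 0.8893, 2.0286]  P^+=[0.3104 -0.0536 0.0890; -0.0536 0.1953 -0.0455; 0.0890 -0.0455 0.2411]
step 3: x^-=[-0.4364, 0.8248, 1.5858]  P^-=[0.6791 -0.0983 0.1845; -0.0983 0.2394 -0.0745; 0.1845 -0.0745 0.5896]  S=[1.2539 -0.0929 0.0352; -0.0929 0.8601 -0.0483; 0.0352 -0.0483 0.8808]  K=[0.5376 -0.0557 -0.0577; -0.0305 0.2834 0.0286; 0.1497 -0.1185 0.5780]  nu=[3.1694, 3.3088, 1.1441]  x^+=[1.0168, 1.6988, 2.3292]  P^+=[0.3081 -0.0499 0.0888; -0.0499 0.1677 -0.0420; 0.0888 -0.0420 0.2392]
step 4: x^-=[0.9776, 1.4621, 2.0299]  P^-=[0.6751 -0.0905 0.1826; -0.0905 0.2150 -0.0690; 0.1826 -0.0690 0.5874]  S=[1.2517 -0.0888 0.0358; -0.0888 0.8348 -0.0508; 0.0358 -0.0508 0.8794]  K=[0.5368 -0.0508 -0.0568; -0.0296 0.2623 0.0253; 0.1494 -0.1143 0.5782]  nu=[-0.0585, -1.0473, -0.8271]  x^+=[1.0463, 1.1681, 1.6627]  P^+=[0.3071 -0.0469 0.0882; -0.0469 0.1552 -0.0395; 0.0882 -0.0395 0.2385]

P_post[1,1] = 0.1552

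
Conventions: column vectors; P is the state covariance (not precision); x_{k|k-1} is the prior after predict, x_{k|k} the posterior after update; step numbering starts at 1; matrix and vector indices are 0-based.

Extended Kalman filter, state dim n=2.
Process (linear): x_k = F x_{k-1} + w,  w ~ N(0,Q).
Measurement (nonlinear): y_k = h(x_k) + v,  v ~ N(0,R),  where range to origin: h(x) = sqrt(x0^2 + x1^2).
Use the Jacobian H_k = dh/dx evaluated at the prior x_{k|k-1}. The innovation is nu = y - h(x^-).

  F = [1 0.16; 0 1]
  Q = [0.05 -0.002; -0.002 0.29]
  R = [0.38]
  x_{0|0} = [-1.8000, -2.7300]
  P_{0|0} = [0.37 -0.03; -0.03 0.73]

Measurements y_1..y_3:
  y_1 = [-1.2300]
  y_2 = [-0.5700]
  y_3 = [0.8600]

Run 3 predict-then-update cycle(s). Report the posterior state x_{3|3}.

step 1: x^-=[-2.2368, -2.7300]  P^-=[0.4291 0.0848; 0.0848 1.0200]  H_jac=[-0.6338 -0.7735]  S=[1.2458]  K=[-0.2709; -0.6765]  nu=[-4.7593]  x^+=[-0.9473, 0.4895]  P^+=[0.3376 -0.1435; -0.1435 0.4499]
step 2: x^-=[-0.8690, 0.4895]  P^-=[0.3532 -0.0735; -0.0735 0.7399]  H_jac=[-0.8713 0.4908]  S=[0.8893]  K=[-0.3867; 0.4804]  nu=[-1.5674]  x^+=[-0.2629, -0.2635]  P^+=[0.2203 0.0917; 0.0917 0.5347]
step 3: x^-=[-0.3051, -0.2635]  P^-=[0.3133 0.1752; 0.1752 0.8247]  H_jac=[-0.7568 -0.6536]  S=[1.0851]  K=[-0.3240; -0.6189]  nu=[0.4569]  x^+=[-0.4531, -0.5463]  P^+=[0.1993 -0.0424; -0.0424 0.4090]

x_post = [-0.4531, -0.5463]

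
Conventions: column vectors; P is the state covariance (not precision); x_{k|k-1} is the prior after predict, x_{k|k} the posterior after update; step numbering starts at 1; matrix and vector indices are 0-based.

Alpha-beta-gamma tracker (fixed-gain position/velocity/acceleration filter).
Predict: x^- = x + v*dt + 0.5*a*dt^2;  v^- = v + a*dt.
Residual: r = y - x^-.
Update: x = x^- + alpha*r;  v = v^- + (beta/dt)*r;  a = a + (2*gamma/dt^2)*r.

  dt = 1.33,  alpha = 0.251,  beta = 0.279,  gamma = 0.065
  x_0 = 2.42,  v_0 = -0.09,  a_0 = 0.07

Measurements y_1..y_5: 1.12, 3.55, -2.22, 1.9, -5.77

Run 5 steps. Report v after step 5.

v_post = -1.8839

step 1: x_pred=2.3622  r=-1.2422  x^+=2.0504  v^+=-0.2575  a^+=-0.0213
step 2: x_pred=1.6891  r=1.8609  x^+=2.1562  v^+=0.1046  a^+=0.1155
step 3: x_pred=2.3974  r=-4.6174  x^+=1.2384  v^+=-0.7105  a^+=-0.2239
step 4: x_pred=0.0955  r=1.8045  x^+=0.5484  v^+=-0.6297  a^+=-0.0913
step 5: x_pred=-0.3698  r=-5.4002  x^+=-1.7252  v^+=-1.8839  a^+=-0.4881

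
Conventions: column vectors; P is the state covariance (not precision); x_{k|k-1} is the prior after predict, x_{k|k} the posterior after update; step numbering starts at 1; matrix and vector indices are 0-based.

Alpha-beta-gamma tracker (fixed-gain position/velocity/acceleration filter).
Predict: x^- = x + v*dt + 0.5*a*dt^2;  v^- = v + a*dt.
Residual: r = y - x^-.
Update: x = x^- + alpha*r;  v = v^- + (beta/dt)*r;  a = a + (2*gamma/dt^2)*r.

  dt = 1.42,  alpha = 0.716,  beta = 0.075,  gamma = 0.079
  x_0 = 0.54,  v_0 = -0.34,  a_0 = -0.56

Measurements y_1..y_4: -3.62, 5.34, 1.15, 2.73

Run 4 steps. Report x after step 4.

step 1: x_pred=-0.5074  r=-3.1126  x^+=-2.7360  v^+=-1.2996  a^+=-0.8039
step 2: x_pred=-5.3919  r=10.7319  x^+=2.2921  v^+=-1.8743  a^+=0.0370
step 3: x_pred=-0.3320  r=1.4820  x^+=0.7291  v^+=-1.7434  a^+=0.1532
step 4: x_pred=-1.5922  r=4.3222  x^+=1.5025  v^+=-1.2977  a^+=0.4918

x_post = 1.5025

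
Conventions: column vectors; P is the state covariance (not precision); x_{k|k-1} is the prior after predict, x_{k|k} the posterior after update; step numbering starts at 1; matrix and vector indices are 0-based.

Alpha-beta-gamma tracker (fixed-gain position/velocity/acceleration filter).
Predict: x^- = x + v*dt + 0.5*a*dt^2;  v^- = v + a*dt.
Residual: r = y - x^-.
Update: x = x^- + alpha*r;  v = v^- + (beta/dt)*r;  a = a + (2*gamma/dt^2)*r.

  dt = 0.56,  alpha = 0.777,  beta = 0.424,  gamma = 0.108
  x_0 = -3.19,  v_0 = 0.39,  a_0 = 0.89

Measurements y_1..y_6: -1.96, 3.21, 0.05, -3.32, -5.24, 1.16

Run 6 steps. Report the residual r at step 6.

step 1: x_pred=-2.8320  r=0.8720  x^+=-2.1545  v^+=1.5487  a^+=1.4906
step 2: x_pred=-1.0535  r=4.2635  x^+=2.2592  v^+=5.6115  a^+=4.4272
step 3: x_pred=6.0959  r=-6.0459  x^+=1.3982  v^+=3.5132  a^+=0.2630
step 4: x_pred=3.4068  r=-6.7268  x^+=-1.8199  v^+=-1.4327  a^+=-4.3703
step 5: x_pred=-3.3075  r=-1.9325  x^+=-4.8091  v^+=-5.3433  a^+=-5.7013
step 6: x_pred=-8.6953  r=9.8553  x^+=-1.0377  v^+=-1.0742  a^+=1.0867

resid = 9.8553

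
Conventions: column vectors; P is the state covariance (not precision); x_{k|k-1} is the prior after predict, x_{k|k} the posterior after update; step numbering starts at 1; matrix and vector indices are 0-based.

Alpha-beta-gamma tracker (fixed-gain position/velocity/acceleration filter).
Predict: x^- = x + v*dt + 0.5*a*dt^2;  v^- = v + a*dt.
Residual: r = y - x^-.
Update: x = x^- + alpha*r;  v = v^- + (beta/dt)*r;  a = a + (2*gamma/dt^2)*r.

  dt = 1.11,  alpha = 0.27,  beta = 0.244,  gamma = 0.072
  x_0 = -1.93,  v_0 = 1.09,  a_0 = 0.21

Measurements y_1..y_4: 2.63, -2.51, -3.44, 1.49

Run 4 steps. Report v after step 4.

step 1: x_pred=-0.5907  r=3.2207  x^+=0.2789  v^+=2.0311  a^+=0.5864
step 2: x_pred=2.8946  r=-5.4046  x^+=1.4354  v^+=1.4940  a^+=-0.0452
step 3: x_pred=3.0658  r=-6.5058  x^+=1.3092  v^+=0.0136  a^+=-0.8056
step 4: x_pred=0.8281  r=0.6619  x^+=1.0068  v^+=-0.7351  a^+=-0.7282

v_post = -0.7351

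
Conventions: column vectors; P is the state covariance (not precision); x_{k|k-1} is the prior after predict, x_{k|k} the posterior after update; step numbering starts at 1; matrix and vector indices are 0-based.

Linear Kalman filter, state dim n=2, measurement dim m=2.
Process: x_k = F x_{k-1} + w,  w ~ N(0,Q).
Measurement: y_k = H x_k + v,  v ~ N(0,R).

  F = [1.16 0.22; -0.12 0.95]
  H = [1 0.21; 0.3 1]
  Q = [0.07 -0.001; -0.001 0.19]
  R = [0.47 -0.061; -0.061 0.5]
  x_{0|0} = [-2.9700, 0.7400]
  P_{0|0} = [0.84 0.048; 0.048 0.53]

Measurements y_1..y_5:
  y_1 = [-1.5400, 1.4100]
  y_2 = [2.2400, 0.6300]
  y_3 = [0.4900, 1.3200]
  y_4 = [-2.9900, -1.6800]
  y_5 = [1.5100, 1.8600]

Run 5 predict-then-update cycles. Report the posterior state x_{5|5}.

x_post = [-0.1350, 1.0002]

step 1: x^-=[-3.2824, 1.0594]  P^-=[1.2505 0.0445; 0.0445 0.6695]  S=[1.7687 0.5020; 0.5020 1.3087]  K=[0.6972 0.0532; -0.0488 0.5405]  nu=[1.5199, 1.3353]  x^+=[-2.1517, 1.7070]  P^+=[0.3498 -0.1209; -0.1209 0.3095]
step 2: x^-=[-2.1204, 1.8798]  P^-=[0.4940 -0.1150; -0.1150 0.5019]  S=[0.9378 0.0703; 0.0703 0.9773]  K=[0.5012 -0.0021; -0.0464 0.4816]  nu=[3.9657, -0.6137]  x^+=[-0.1317, 1.4004]  P^+=[0.2586 -0.1092; -0.1092 0.2764]
step 3: x^-=[0.1553, 1.3462]  P^-=[0.3756 -0.0967; -0.0967 0.4681]  S=[0.8256 0.0472; 0.0472 0.9438]  K=[0.4306 -0.0046; -0.0247 0.4664]  nu=[0.0520, -0.0727]  x^+=[0.1780, 1.3109]  P^+=[0.2227 -0.0954; -0.0954 0.2633]
step 4: x^-=[0.4949, 1.2240]  P^-=[0.3337 -0.0795; -0.0795 0.4526]  S=[0.7903 0.0496; 0.0496 0.9349]  K=[0.4011 0.0007; -0.0092 0.4591]  nu=[-3.7420, -3.0525]  x^+=[-1.0082, -0.1429]  P^+=[0.2065 -0.0861; -0.0861 0.2559]
step 5: x^-=[-1.2009, -0.0147]  P^-=[0.3164 -0.0688; -0.0688 0.4436]  S=[0.7770 0.0539; 0.0539 0.9307]  K=[0.3882 0.0055; -0.0002 0.4544]  nu=[2.7140, 2.2350]  x^+=[-0.1350, 1.0002]  P^+=[0.1990 -0.0806; -0.0806 0.2514]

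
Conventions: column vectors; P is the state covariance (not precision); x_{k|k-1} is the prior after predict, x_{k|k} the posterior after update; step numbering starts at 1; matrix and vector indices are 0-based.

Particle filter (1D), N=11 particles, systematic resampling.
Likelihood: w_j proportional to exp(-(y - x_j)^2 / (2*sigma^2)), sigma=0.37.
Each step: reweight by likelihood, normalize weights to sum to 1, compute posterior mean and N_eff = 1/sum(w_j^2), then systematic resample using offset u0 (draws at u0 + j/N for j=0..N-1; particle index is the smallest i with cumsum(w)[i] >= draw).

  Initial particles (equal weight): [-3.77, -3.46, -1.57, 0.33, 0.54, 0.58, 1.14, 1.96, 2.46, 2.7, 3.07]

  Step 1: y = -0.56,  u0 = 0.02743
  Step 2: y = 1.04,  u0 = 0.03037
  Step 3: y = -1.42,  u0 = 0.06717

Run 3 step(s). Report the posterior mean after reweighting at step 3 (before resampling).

step 1: w=[0.0000, 0.0000, 0.2403, 0.5527, 0.1201, 0.0866, 0.0003, 0.0000, 0.0000, 0.0000, 0.0000]  mean=-0.0796  Neff=2.5964  idx=[2, 2, 2, 3, 3, 3, 3, 3, 3, 4, 5]
step 2: w=[0.0000, 0.0000, 0.0000, 0.0874, 0.0874, 0.0874, 0.0874, 0.0874, 0.0874, 0.2211, 0.2544]  mean=0.4400  Neff=6.2711  idx=[3, 4, 5, 6, 7, 8, 9, 9, 10, 10, 10]
step 3: w=[0.1609, 0.1609, 0.1609, 0.1609, 0.1609, 0.1609, 0.0094, 0.0094, 0.0052, 0.0052, 0.0052]  mean=0.3379  Neff=6.4249  idx=[0, 0, 1, 2, 2, 3, 3, 4, 4, 5, 7]

post_mean = 0.3379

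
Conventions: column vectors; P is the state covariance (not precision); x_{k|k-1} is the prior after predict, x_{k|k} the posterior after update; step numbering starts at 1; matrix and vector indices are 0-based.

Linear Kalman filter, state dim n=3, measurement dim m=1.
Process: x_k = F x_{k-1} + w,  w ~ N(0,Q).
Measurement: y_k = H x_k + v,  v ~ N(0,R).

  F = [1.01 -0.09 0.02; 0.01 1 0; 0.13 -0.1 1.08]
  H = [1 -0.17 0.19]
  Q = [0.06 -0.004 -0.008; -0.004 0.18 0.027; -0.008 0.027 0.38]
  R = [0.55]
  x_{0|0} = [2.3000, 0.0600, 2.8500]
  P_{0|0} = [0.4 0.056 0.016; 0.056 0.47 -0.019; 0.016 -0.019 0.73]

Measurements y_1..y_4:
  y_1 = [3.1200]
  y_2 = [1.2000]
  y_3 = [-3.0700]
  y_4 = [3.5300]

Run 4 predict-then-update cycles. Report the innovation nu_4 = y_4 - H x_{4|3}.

step 1: x^-=[2.3746, 0.0830, 3.3710]  P^-=[0.4627 0.0139 0.0776; 0.0139 0.6512 -0.0326; 0.0776 -0.0326 1.2501]  S=[1.1035]  K=[0.4305; -0.0934; 0.2906]  nu=[0.1190]  x^+=[2.4258, 0.0719, 3.4056]  P^+=[0.2582 0.0582 -0.0605; 0.0582 0.6415 -0.0027; -0.0605 -0.0027 1.1569]
step 2: x^-=[2.5117, 0.0961, 3.9862]  P^-=[0.3160 -0.0004 -0.0157; -0.0004 0.8227 -0.0328; -0.0157 -0.0328 1.7223]  S=[0.9482]  K=[0.3302; -0.1545; 0.3344]  nu=[-2.0528]  x^+=[1.8340, 0.4134, 3.2998]  P^+=[0.2126 0.0479 -0.1204; 0.0479 0.8001 0.0162; -0.1204 0.0162 1.6162]
step 3: x^-=[1.8811, 0.4317, 3.7608]  P^-=[0.2704 -0.0252 -0.0766; -0.0252 0.9811 -0.0304; -0.0766 -0.0304 2.2382]  S=[0.9109]  K=[0.2855; -0.2171; 0.3884]  nu=[-5.5923]  x^+=[0.2843, 1.6457, 1.5890]  P^+=[0.1961 0.0313 -0.1777; 0.0313 0.9381 0.0464; -0.1777 0.0464 2.1008]
step 4: x^-=[0.1708, 1.6485, 1.5885]  P^-=[0.2555 -0.0540 -0.1308; -0.0540 1.1188 -0.0143; -0.1308 -0.0143 2.7824]  S=[0.9078]  K=[0.2641; -0.2720; 0.4409]  nu=[3.3376]  x^+=[1.0524, 0.7407, 3.0601]  P^+=[0.1921 0.0112 -0.2365; 0.0112 1.0516 0.0945; -0.2365 0.0945 2.6059]

innov = [3.3376]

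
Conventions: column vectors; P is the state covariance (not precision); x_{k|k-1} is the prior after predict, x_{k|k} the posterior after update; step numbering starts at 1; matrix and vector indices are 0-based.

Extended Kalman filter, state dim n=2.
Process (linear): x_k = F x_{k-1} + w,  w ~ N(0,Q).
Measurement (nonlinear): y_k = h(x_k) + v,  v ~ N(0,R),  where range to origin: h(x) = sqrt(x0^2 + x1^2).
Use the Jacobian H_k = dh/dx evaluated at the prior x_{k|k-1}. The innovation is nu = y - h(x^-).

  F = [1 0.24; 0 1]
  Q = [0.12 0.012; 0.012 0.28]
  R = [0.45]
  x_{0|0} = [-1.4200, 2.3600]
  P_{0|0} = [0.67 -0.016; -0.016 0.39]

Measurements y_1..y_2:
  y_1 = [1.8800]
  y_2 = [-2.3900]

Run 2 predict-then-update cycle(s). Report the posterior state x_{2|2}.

x_post = [-0.9507, -0.5284]

step 1: x^-=[-0.8536, 2.3600]  P^-=[0.8048 0.0896; 0.0896 0.6700]  H_jac=[-0.3401 0.9404]  S=[1.0783]  K=[-0.1757; 0.5561]  nu=[-0.6296]  x^+=[-0.7430, 2.0099]  P^+=[0.7715 0.1950; 0.1950 0.3366]
step 2: x^-=[-0.2606, 2.0099]  P^-=[1.0045 0.2877; 0.2877 0.6166]  H_jac=[-0.1286 0.9917]  S=[0.9996]  K=[0.1563; 0.5747]  nu=[-4.4167]  x^+=[-0.9507, -0.5284]  P^+=[0.9800 0.1980; 0.1980 0.2864]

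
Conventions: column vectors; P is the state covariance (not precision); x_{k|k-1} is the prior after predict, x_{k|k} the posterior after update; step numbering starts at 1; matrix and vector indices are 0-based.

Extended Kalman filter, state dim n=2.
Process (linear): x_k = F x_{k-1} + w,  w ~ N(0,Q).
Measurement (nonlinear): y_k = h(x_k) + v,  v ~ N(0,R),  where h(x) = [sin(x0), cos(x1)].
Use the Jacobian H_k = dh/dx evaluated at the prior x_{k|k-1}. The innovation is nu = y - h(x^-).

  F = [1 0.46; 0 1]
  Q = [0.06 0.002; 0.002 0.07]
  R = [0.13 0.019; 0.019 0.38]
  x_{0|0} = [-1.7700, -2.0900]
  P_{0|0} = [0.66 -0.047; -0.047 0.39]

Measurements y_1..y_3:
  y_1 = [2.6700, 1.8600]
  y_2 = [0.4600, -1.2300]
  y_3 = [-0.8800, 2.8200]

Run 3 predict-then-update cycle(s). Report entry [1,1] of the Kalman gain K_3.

K[1,1] = 0.3501

step 1: x^-=[-2.7314, -2.0900]  P^-=[0.7593 0.1344; 0.1344 0.4600]  H_jac=[-0.9170 0.0000; 0.0000 0.8682]  S=[0.7685 -0.0880; -0.0880 0.7267]  K=[-0.9001 0.0516; -0.0988 0.5376]  nu=[3.0688, 2.3562]  x^+=[-5.3721, -1.1266]  P^+=[0.1265 0.0029; 0.0029 0.2331]
step 2: x^-=[-5.8904, -1.1266]  P^-=[0.2385 0.1121; 0.1121 0.3031]  H_jac=[0.9238 0.0000; 0.0000 0.9030]  S=[0.3336 0.1125; 0.1125 0.6271]  K=[0.6452 0.0457; 0.1738 0.4053]  nu=[0.0772, -1.6597]  x^+=[-5.9163, -1.7858]  P^+=[0.0917 0.0328; 0.0328 0.1742]
step 3: x^-=[-6.7378, -1.7858]  P^-=[0.2188 0.1149; 0.1149 0.2442]  H_jac=[0.8984 0.0000; 0.0000 0.9770]  S=[0.3066 0.1199; 0.1199 0.6131]  K=[0.6166 0.0626; 0.1999 0.3501]  nu=[-0.4409, 3.0333]  x^+=[-6.8198, -0.8121]  P^+=[0.0905 0.0363; 0.0363 0.1400]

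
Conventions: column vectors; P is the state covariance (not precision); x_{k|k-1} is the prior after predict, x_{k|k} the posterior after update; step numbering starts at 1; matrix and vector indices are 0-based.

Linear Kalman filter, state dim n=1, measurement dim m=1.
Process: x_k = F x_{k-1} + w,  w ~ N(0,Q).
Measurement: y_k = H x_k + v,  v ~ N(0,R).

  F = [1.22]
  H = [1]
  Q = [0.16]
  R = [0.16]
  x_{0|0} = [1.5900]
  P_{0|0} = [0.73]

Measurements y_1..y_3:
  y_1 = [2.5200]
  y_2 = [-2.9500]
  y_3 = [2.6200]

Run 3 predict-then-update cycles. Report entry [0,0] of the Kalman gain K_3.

K[0,0] = 0.6710

step 1: x^-=[1.9398]  P^-=[1.2465]  S=[1.4065]  K=[0.8862]  nu=[0.5802]  x^+=[2.4540]  P^+=[0.1418]
step 2: x^-=[2.9939]  P^-=[0.3711]  S=[0.5311]  K=[0.6987]  nu=[-5.9439]  x^+=[-1.1592]  P^+=[0.1118]
step 3: x^-=[-1.4142]  P^-=[0.3264]  S=[0.4864]  K=[0.6710]  nu=[4.0342]  x^+=[1.2929]  P^+=[0.1074]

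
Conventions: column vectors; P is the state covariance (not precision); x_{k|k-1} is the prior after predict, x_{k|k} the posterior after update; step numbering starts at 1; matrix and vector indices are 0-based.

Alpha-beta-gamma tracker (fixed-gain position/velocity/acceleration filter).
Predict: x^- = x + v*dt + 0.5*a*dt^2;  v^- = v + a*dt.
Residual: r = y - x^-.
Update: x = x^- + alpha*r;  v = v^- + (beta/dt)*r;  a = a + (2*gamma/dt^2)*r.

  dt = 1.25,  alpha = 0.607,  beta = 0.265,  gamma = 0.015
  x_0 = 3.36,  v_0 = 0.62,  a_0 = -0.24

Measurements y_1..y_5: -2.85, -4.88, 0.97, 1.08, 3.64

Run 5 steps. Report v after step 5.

v_post = 0.4094

step 1: x_pred=3.9475  r=-6.7975  x^+=-0.1786  v^+=-1.1211  a^+=-0.3705
step 2: x_pred=-1.8694  r=-3.0106  x^+=-3.6968  v^+=-2.2225  a^+=-0.4283
step 3: x_pred=-6.8095  r=7.7795  x^+=-2.0874  v^+=-1.1086  a^+=-0.2789
step 4: x_pred=-3.6910  r=4.7710  x^+=-0.7950  v^+=-0.4458  a^+=-0.1873
step 5: x_pred=-1.4987  r=5.1387  x^+=1.6205  v^+=0.4094  a^+=-0.0887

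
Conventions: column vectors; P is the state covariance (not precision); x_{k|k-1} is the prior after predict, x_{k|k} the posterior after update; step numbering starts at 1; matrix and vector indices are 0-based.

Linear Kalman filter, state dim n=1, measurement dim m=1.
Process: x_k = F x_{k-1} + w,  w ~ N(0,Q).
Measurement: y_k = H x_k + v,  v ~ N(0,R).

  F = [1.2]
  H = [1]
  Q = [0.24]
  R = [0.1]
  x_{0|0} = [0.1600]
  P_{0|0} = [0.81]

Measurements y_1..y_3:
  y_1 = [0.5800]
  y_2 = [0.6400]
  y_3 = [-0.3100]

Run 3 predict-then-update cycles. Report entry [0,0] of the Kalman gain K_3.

K[0,0] = 0.7796

step 1: x^-=[0.1920]  P^-=[1.4064]  S=[1.5064]  K=[0.9336]  nu=[0.3880]  x^+=[0.5542]  P^+=[0.0934]
step 2: x^-=[0.6651]  P^-=[0.3744]  S=[0.4744]  K=[0.7892]  nu=[-0.0251]  x^+=[0.6453]  P^+=[0.0789]
step 3: x^-=[0.7743]  P^-=[0.3536]  S=[0.4536]  K=[0.7796]  nu=[-1.0843]  x^+=[-0.0710]  P^+=[0.0780]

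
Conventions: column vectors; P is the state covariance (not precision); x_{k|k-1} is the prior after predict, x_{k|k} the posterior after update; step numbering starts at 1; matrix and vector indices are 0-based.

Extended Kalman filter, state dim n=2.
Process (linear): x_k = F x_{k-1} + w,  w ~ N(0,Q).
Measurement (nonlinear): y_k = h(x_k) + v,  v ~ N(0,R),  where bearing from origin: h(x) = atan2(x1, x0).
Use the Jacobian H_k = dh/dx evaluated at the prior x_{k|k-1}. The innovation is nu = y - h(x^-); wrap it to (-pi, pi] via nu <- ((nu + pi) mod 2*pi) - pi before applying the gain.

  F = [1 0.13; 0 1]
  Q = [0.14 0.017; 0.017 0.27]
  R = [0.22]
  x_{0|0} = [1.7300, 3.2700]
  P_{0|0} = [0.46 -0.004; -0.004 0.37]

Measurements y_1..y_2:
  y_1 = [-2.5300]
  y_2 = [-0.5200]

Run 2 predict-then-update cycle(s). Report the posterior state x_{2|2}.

step 1: x^-=[2.1551, 3.2700]  P^-=[0.6052 0.0611; 0.0611 0.6400]  H_jac=[-0.2132 0.1405]  S=[0.2565]  K=[-0.4696; 0.2998]  nu=[2.7651]  x^+=[0.8566, 4.0991]  P^+=[0.5486 0.0972; 0.0972 0.6169]
step 2: x^-=[1.3895, 4.0991]  P^-=[0.7244 0.1944; 0.1944 0.8869]  H_jac=[-0.2188 0.0742]  S=[0.2533]  K=[-0.5689; 0.0918]  nu=[-1.7640]  x^+=[2.3930, 3.9371]  P^+=[0.6424 0.2076; 0.2076 0.8848]

x_post = [2.3930, 3.9371]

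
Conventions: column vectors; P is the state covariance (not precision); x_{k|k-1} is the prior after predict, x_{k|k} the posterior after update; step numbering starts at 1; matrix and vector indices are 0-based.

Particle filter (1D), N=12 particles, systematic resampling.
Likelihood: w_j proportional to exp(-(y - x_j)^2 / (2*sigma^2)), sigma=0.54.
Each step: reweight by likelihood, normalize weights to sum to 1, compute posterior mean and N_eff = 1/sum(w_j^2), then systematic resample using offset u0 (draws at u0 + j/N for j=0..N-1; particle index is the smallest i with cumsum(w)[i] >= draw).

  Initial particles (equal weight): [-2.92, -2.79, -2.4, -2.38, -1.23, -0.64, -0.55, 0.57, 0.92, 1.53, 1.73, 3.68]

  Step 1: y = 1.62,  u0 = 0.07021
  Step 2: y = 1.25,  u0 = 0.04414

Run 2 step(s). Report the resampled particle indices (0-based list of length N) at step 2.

resampled_idx = [0, 1, 2, 3, 4, 5, 5, 6, 7, 9, 10, 11]

step 1: w=[0.0000, 0.0000, 0.0000, 0.0000, 0.0000, 0.0001, 0.0001, 0.0592, 0.1693, 0.3868, 0.3842, 0.0003]  mean=1.4469  Neff=3.0358  idx=[8, 8, 9, 9, 9, 9, 9, 10, 10, 10, 10, 10]
step 2: w=[0.0883, 0.0883, 0.0930, 0.0930, 0.0930, 0.0930, 0.0930, 0.0717, 0.0717, 0.0717, 0.0717, 0.0717]  mean=1.4940  Neff=11.8300  idx=[0, 1, 2, 3, 4, 5, 5, 6, 7, 9, 10, 11]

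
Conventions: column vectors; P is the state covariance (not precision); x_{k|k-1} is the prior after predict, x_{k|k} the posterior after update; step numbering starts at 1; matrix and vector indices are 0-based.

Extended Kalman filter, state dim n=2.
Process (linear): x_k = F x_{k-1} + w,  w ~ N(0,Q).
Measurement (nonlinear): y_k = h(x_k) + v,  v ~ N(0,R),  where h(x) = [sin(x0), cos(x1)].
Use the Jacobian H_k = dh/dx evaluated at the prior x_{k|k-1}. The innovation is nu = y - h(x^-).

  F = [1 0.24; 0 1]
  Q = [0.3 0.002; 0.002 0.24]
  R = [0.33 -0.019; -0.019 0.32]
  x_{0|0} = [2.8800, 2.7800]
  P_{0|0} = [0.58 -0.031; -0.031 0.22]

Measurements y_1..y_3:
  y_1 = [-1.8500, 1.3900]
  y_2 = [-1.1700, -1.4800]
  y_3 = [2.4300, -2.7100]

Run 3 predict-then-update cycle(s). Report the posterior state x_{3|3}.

x_post = [8.0054, 3.7349]

step 1: x^-=[3.5472, 2.7800]  P^-=[0.8778 0.0238; 0.0238 0.4600]  H_jac=[-0.9189 0.0000; 0.0000 -0.3538]  S=[1.0711 -0.0113; -0.0113 0.3776]  K=[-0.7535 -0.0448; -0.0250 -0.4317]  nu=[-1.4554, 2.3253]  x^+=[4.5397, 1.8124]  P^+=[0.2697 0.0000; 0.0000 0.3892]
step 2: x^-=[4.9747, 1.8124]  P^-=[0.5921 0.0954; 0.0954 0.6292]  H_jac=[0.2593 0.0000; 0.0000 -0.9710]  S=[0.3698 -0.0430; -0.0430 0.9132]  K=[0.4056 -0.0824; -0.0110 -0.6695]  nu=[-0.2042, -1.2408]  x^+=[4.9941, 2.6453]  P^+=[0.5222 0.0351; 0.0351 0.2204]
step 3: x^-=[5.6289, 2.6453]  P^-=[0.8517 0.0900; 0.0900 0.4604]  H_jac=[0.7935 0.0000; 0.0000 -0.4761]  S=[0.8663 -0.0530; -0.0530 0.4244]  K=[0.7800 -0.0036; 0.0512 -0.5102]  nu=[3.0386, -1.8306]  x^+=[8.0054, 3.7349]  P^+=[0.3244 0.0335; 0.0335 0.3449]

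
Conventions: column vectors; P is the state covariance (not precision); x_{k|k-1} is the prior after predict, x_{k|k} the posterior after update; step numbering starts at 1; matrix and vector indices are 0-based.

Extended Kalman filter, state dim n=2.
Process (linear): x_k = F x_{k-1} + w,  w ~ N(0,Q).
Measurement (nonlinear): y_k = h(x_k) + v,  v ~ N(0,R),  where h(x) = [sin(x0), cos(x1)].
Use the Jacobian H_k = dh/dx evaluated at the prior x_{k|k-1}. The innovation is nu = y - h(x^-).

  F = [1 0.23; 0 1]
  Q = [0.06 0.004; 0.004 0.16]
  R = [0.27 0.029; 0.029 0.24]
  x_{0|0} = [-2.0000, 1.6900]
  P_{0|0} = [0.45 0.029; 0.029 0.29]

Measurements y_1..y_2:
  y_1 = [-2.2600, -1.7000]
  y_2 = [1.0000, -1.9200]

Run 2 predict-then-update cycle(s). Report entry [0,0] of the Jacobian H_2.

H_jac[0,0] = 0.7656

step 1: x^-=[-1.6113, 1.6900]  P^-=[0.5387 0.0997; 0.0997 0.4500]  H_jac=[-0.0405 0.0000; 0.0000 -0.9929]  S=[0.2709 0.0330; 0.0330 0.6836]  K=[-0.0633 -0.1417; 0.0651 -0.6567]  nu=[-1.2608, -1.5811]  x^+=[-1.3074, 2.6462]  P^+=[0.5233 0.0361; 0.0361 0.1568]
step 2: x^-=[-0.6988, 2.6462]  P^-=[0.6082 0.0762; 0.0762 0.3168]  H_jac=[0.7656 0.0000; 0.0000 -0.4754]  S=[0.6265 0.0013; 0.0013 0.3116]  K=[0.7435 -0.1193; 0.0941 -0.4837]  nu=[1.6433, -1.0402]  x^+=[0.6470, 3.3040]  P^+=[0.2577 0.0149; 0.0149 0.2385]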